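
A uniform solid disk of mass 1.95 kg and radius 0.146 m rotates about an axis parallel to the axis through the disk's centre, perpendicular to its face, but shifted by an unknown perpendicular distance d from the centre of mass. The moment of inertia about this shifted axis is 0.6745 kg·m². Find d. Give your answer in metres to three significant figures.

0.579

About the centre-of-mass axis, I_cm = (1/2)MR² = (1/2)(1.95)(0.146)² = 0.020783 kg·m².
Parallel axis theorem: I = I_cm + Md², so Md² = 0.6745 − 0.020783 = 0.65372 kg·m².
d = √(0.65372 / 1.95) = 0.579 m.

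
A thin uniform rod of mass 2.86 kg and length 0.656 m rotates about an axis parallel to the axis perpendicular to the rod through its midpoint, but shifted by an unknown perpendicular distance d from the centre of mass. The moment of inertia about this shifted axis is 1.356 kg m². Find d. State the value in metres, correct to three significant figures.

About the centre-of-mass axis, I_cm = (1/12)ML² = (1/12)(2.86)(0.656)² = 0.10256 kg m².
Parallel axis theorem: I = I_cm + Md², so Md² = 1.356 − 0.10256 = 1.2534 kg m².
d = √(1.2534 / 2.86) = 0.66202 m.

0.662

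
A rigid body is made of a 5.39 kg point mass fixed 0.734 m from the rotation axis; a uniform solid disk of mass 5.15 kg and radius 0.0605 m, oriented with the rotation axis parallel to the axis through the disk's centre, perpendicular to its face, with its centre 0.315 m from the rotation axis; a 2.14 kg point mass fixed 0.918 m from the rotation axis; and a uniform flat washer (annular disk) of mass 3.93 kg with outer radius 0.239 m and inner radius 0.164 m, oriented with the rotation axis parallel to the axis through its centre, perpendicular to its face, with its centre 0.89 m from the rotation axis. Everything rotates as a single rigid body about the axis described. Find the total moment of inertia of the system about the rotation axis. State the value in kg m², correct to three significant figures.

Point mass: I_cm = 0; centre at d = 0.734 m, so I = I_cm + Md² gives I = 0 + (5.39)(0.734)² = 2.9039 kg m².
Solid disk: I_cm = (1/2)MR² = (1/2)(5.15)(0.0605)² = 0.0094251 kg m²; centre at d = 0.315 m, so I = I_cm + Md² gives I = 0.0094251 + (5.15)(0.315)² = 0.52043 kg m².
Point mass: I_cm = 0; centre at d = 0.918 m, so I = I_cm + Md² gives I = 0 + (2.14)(0.918)² = 1.8034 kg m².
Annular disk: I_cm = (1/2)M(R²+r²) = (1/2)(3.93)[(0.239)² + (0.164)²] = 0.16509 kg m²; centre at d = 0.89 m, so I = I_cm + Md² gives I = 0.16509 + (3.93)(0.89)² = 3.278 kg m².
Total I = 2.9039 + 0.52043 + 1.8034 + 3.278 = 8.5058 kg m².

8.51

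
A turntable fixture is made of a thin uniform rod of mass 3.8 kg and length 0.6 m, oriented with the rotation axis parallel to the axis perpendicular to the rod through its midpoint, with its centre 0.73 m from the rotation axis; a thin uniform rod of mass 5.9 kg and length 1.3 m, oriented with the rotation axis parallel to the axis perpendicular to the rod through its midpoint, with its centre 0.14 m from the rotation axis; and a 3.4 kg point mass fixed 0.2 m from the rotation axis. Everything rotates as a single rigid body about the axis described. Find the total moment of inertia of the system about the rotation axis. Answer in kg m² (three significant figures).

3.22

Thin rod: I_cm = (1/12)ML² = (1/12)(3.8)(0.6)² = 0.114 kg m²; centre at d = 0.73 m, so I = I_cm + Md² gives I = 0.114 + (3.8)(0.73)² = 2.139 kg m².
Thin rod: I_cm = (1/12)ML² = (1/12)(5.9)(1.3)² = 0.83092 kg m²; centre at d = 0.14 m, so I = I_cm + Md² gives I = 0.83092 + (5.9)(0.14)² = 0.94656 kg m².
Point mass: I_cm = 0; centre at d = 0.2 m, so I = I_cm + Md² gives I = 0 + (3.4)(0.2)² = 0.136 kg m².
Total I = 2.139 + 0.94656 + 0.136 = 3.2216 kg m².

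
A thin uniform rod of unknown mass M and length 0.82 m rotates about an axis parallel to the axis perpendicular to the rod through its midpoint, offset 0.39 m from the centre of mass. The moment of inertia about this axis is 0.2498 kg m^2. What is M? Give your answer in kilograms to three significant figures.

1.20

I = I_cm + Md² = (1/12)ML² + Md² = M·[0.0833333·(0.82)² + (0.39)²] = M·0.20813.
So M = 0.2498 / 0.20813 = 1.2002 kg.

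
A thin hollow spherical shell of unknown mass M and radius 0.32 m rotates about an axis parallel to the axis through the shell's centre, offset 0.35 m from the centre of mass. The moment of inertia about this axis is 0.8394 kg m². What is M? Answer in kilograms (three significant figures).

I = I_cm + Md² = (2/3)MR² + Md² = M·[0.666667·(0.32)² + (0.35)²] = M·0.19077.
So M = 0.8394 / 0.19077 = 4.4001 kg.

4.40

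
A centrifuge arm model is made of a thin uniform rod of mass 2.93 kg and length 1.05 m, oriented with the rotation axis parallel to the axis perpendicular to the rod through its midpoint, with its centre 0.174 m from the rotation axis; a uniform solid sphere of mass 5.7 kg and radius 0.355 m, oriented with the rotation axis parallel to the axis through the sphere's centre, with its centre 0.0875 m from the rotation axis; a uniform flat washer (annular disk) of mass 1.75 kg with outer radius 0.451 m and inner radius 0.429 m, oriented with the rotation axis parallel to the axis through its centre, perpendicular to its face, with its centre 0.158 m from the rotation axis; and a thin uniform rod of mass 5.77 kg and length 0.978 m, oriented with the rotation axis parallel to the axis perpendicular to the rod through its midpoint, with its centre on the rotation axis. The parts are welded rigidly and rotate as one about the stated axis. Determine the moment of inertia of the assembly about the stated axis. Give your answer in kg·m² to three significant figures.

1.53

Thin rod: I_cm = (1/12)ML² = (1/12)(2.93)(1.05)² = 0.26919 kg·m²; centre at d = 0.174 m, so I = I_cm + Md² gives I = 0.26919 + (2.93)(0.174)² = 0.3579 kg·m².
Solid sphere: I_cm = (2/5)MR² = (2/5)(5.7)(0.355)² = 0.28734 kg·m²; centre at d = 0.0875 m, so I = I_cm + Md² gives I = 0.28734 + (5.7)(0.0875)² = 0.33098 kg·m².
Annular disk: I_cm = (1/2)M(R²+r²) = (1/2)(1.75)[(0.451)² + (0.429)²] = 0.33901 kg·m²; centre at d = 0.158 m, so I = I_cm + Md² gives I = 0.33901 + (1.75)(0.158)² = 0.3827 kg·m².
Thin rod: I_cm = (1/12)ML² = (1/12)(5.77)(0.978)² = 0.45991 kg·m²; axis through the centre, so I = 0.45991 kg·m².
Total I = 0.3579 + 0.33098 + 0.3827 + 0.45991 = 1.5315 kg·m².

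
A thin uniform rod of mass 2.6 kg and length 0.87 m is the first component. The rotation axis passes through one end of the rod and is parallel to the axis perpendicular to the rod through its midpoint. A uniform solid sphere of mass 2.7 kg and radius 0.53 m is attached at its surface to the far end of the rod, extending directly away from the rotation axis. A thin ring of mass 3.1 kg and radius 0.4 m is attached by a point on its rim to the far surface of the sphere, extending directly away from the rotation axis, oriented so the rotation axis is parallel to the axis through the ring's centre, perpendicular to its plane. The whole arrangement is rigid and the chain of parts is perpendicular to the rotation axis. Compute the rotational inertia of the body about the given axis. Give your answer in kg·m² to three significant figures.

Thin rod: I_cm = (1/12)ML² = (1/12)(2.6)(0.87)² = 0.164 kg·m²; centre at d = 0.435 m, so I = I_cm + Md² gives I = 0.164 + (2.6)(0.435)² = 0.65598 kg·m².
Solid sphere: I_cm = (2/5)MR² = (2/5)(2.7)(0.53)² = 0.30337 kg·m²; centre at d = 0.435 + 0.435 + 0.53 = 1.4 m, so I = I_cm + Md² gives I = 0.30337 + (2.7)(1.4)² = 5.5954 kg·m².
Thin ring: I_cm = MR² = (3.1)(0.4)² = 0.496 kg·m²; centre at d = 0.435 + 0.435 + 0.53 + 0.53 + 0.4 = 2.33 m, so I = I_cm + Md² gives I = 0.496 + (3.1)(2.33)² = 17.326 kg·m².
Total I = 0.65598 + 5.5954 + 17.326 = 23.577 kg·m².

23.6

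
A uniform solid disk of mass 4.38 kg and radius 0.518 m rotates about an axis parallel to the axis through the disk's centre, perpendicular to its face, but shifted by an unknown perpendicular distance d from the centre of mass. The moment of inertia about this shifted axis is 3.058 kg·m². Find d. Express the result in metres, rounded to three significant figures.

About the centre-of-mass axis, I_cm = (1/2)MR² = (1/2)(4.38)(0.518)² = 0.58763 kg·m².
Parallel axis theorem: I = I_cm + Md², so Md² = 3.058 − 0.58763 = 2.4704 kg·m².
d = √(2.4704 / 4.38) = 0.75101 m.

0.751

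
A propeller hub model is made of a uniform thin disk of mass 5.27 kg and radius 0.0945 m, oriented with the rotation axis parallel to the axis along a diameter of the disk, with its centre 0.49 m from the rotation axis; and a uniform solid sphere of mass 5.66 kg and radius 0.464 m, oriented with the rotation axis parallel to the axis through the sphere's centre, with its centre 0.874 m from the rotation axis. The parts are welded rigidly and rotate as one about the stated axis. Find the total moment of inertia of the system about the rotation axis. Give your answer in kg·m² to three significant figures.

6.09

Thin disk: I_cm = (1/4)MR² = (1/4)(5.27)(0.0945)² = 0.011766 kg·m²; centre at d = 0.49 m, so the parallel axis theorem gives I = 0.011766 + (5.27)(0.49)² = 1.2771 kg·m².
Solid sphere: I_cm = (2/5)MR² = (2/5)(5.66)(0.464)² = 0.48743 kg·m²; centre at d = 0.874 m, so the parallel axis theorem gives I = 0.48743 + (5.66)(0.874)² = 4.811 kg·m².
Total I = 1.2771 + 4.811 = 6.0881 kg·m².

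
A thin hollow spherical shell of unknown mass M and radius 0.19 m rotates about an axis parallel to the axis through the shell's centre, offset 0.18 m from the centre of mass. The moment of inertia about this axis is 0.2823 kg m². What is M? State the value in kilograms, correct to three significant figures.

5.00

I = I_cm + Md² = (2/3)MR² + Md² = M·[0.666667·(0.19)² + (0.18)²] = M·0.056467.
So M = 0.2823 / 0.056467 = 4.9994 kg.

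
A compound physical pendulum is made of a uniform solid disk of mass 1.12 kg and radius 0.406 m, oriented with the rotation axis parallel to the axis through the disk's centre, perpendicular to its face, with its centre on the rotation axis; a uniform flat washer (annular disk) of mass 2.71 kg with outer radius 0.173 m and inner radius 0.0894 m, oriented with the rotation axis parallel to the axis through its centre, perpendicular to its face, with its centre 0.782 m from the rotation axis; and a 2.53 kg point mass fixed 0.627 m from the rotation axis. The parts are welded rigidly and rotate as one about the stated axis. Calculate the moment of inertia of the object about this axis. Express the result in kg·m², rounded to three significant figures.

Solid disk: I_cm = (1/2)MR² = (1/2)(1.12)(0.406)² = 0.092308 kg·m²; axis through the centre, so I = 0.092308 kg·m².
Annular disk: I_cm = (1/2)M(R²+r²) = (1/2)(2.71)[(0.173)² + (0.0894)²] = 0.051383 kg·m²; centre at d = 0.782 m, so I = I_cm + Md² gives I = 0.051383 + (2.71)(0.782)² = 1.7086 kg·m².
Point mass: I_cm = 0; centre at d = 0.627 m, so I = I_cm + Md² gives I = 0 + (2.53)(0.627)² = 0.99462 kg·m².
Total I = 0.092308 + 1.7086 + 0.99462 = 2.7955 kg·m².

2.80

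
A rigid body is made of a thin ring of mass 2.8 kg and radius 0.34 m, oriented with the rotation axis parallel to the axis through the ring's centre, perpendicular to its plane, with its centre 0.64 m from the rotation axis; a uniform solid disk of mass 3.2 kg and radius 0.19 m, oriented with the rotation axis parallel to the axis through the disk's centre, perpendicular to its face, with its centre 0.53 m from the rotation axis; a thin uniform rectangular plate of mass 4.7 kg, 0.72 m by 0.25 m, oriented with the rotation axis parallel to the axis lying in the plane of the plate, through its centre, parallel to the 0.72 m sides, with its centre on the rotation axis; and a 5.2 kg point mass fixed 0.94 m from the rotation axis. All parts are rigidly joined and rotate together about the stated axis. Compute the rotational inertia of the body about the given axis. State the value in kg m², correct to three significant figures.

Thin ring: I_cm = MR² = (2.8)(0.34)² = 0.32368 kg m²; centre at d = 0.64 m, so the parallel axis theorem gives I = 0.32368 + (2.8)(0.64)² = 1.4706 kg m².
Solid disk: I_cm = (1/2)MR² = (1/2)(3.2)(0.19)² = 0.05776 kg m²; centre at d = 0.53 m, so the parallel axis theorem gives I = 0.05776 + (3.2)(0.53)² = 0.95664 kg m².
Rectangular plate: I_cm = (1/12)Mb² = (1/12)(4.7)(0.25)² = 0.024479 kg m²; axis through the centre, so I = 0.024479 kg m².
Point mass: I_cm = 0; centre at d = 0.94 m, so the parallel axis theorem gives I = 0 + (5.2)(0.94)² = 4.5947 kg m².
Total I = 1.4706 + 0.95664 + 0.024479 + 4.5947 = 7.0464 kg m².

7.05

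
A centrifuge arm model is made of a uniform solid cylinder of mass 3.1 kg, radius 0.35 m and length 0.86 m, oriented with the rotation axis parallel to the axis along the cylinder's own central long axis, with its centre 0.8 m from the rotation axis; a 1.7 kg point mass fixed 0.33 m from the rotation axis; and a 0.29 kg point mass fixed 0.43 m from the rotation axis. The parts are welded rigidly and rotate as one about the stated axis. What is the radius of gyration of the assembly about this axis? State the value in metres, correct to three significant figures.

Solid cylinder: I_cm = (1/2)MR² = (1/2)(3.1)(0.35)² = 0.18987 kg m²; centre at d = 0.8 m, so the parallel axis theorem gives I = 0.18987 + (3.1)(0.8)² = 2.1739 kg m².
Point mass: I_cm = 0; centre at d = 0.33 m, so the parallel axis theorem gives I = 0 + (1.7)(0.33)² = 0.18513 kg m².
Point mass: I_cm = 0; centre at d = 0.43 m, so the parallel axis theorem gives I = 0 + (0.29)(0.43)² = 0.053621 kg m².
Total I = 2.4126 kg m²; total mass M = 5.09 kg.
k = √(I/M) = √(2.4126/5.09) = 0.68847 m.

0.688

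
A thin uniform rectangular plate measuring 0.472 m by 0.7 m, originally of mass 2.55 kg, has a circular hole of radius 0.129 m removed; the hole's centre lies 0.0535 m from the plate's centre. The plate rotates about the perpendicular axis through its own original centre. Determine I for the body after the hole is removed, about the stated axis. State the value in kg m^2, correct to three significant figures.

Unpierced body about its centre: I₀ = (1/12)M(a²+b²) = (1/12)(2.55)[(0.472)² + (0.7)²] = 0.15147 kg m^2.
The removed disk has mass m = M·πr²/(ab) = (2.55)·π(0.129)²/(0.472·0.7) = 0.40349 kg (same uniform areal density).
Its moment of inertia about the rotation axis (parallel-axis theorem): I_hole = (1/2)mr² + md² = (1/2)(0.40349)(0.129)² + (0.40349)(0.0535)² = 0.0045121 kg m^2.
Treating the hole as negative mass, I = I₀ − I_hole = 0.15147 − 0.0045121 = 0.14695 kg m^2.

0.147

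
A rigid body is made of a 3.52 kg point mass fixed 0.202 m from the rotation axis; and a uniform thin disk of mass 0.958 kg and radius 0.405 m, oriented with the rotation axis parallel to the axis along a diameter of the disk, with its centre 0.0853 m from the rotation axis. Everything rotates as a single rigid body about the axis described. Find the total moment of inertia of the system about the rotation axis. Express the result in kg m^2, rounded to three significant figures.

Point mass: I_cm = 0; centre at d = 0.202 m, so I = I_cm + Md² gives I = 0 + (3.52)(0.202)² = 0.14363 kg m^2.
Thin disk: I_cm = (1/4)MR² = (1/4)(0.958)(0.405)² = 0.039284 kg m^2; centre at d = 0.0853 m, so I = I_cm + Md² gives I = 0.039284 + (0.958)(0.0853)² = 0.046254 kg m^2.
Total I = 0.14363 + 0.046254 = 0.18988 kg m^2.

0.190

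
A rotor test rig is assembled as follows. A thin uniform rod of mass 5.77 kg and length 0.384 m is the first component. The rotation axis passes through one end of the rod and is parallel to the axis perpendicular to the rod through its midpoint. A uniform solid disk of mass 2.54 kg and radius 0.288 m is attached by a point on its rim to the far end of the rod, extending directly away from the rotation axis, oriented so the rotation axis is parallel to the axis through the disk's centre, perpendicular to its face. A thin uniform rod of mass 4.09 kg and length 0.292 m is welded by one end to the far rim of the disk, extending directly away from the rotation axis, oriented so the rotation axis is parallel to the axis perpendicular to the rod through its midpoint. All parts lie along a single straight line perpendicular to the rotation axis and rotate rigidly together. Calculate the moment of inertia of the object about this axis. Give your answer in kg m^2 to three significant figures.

6.57

Thin rod: I_cm = (1/12)ML² = (1/12)(5.77)(0.384)² = 0.070902 kg m^2; centre at d = 0.192 m, so the parallel axis theorem gives I = 0.070902 + (5.77)(0.192)² = 0.28361 kg m^2.
Solid disk: I_cm = (1/2)MR² = (1/2)(2.54)(0.288)² = 0.10534 kg m^2; centre at d = 0.192 + 0.192 + 0.288 = 0.672 m, so the parallel axis theorem gives I = 0.10534 + (2.54)(0.672)² = 1.2524 kg m^2.
Thin rod: I_cm = (1/12)ML² = (1/12)(4.09)(0.292)² = 0.029061 kg m^2; centre at d = 0.192 + 0.192 + 0.288 + 0.288 + 0.146 = 1.106 m, so the parallel axis theorem gives I = 0.029061 + (4.09)(1.106)² = 5.0321 kg m^2.
Total I = 0.28361 + 1.2524 + 5.0321 = 6.5681 kg m^2.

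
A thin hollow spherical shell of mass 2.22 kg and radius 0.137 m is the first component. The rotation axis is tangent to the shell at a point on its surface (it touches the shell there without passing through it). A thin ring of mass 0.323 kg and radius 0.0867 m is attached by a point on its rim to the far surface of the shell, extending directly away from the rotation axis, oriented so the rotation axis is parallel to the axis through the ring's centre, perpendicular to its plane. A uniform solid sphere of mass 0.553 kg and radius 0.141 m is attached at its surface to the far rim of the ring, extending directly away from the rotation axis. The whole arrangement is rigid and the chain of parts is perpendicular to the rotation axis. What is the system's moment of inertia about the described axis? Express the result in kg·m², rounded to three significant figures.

0.310

Spherical shell: I_cm = (2/3)MR² = (2/3)(2.22)(0.137)² = 0.027778 kg·m²; centre at d = 0.137 m, so I = I_cm + Md² gives I = 0.027778 + (2.22)(0.137)² = 0.069445 kg·m².
Thin ring: I_cm = MR² = (0.323)(0.0867)² = 0.002428 kg·m²; centre at d = 0.137 + 0.137 + 0.0867 = 0.3607 m, so I = I_cm + Md² gives I = 0.002428 + (0.323)(0.3607)² = 0.044452 kg·m².
Solid sphere: I_cm = (2/5)MR² = (2/5)(0.553)(0.141)² = 0.0043977 kg·m²; centre at d = 0.137 + 0.137 + 0.0867 + 0.0867 + 0.141 = 0.5884 m, so I = I_cm + Md² gives I = 0.0043977 + (0.553)(0.5884)² = 0.19585 kg·m².
Total I = 0.069445 + 0.044452 + 0.19585 = 0.30975 kg·m².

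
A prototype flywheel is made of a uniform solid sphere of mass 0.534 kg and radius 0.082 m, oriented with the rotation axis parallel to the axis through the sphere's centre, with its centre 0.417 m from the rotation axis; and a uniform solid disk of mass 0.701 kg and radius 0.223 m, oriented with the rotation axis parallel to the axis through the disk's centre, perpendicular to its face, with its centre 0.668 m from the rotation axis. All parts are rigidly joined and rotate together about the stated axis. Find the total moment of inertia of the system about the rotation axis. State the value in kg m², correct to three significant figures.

Solid sphere: I_cm = (2/5)MR² = (2/5)(0.534)(0.082)² = 0.0014362 kg m²; centre at d = 0.417 m, so I = I_cm + Md² gives I = 0.0014362 + (0.534)(0.417)² = 0.094293 kg m².
Solid disk: I_cm = (1/2)MR² = (1/2)(0.701)(0.223)² = 0.01743 kg m²; centre at d = 0.668 m, so I = I_cm + Md² gives I = 0.01743 + (0.701)(0.668)² = 0.33023 kg m².
Total I = 0.094293 + 0.33023 = 0.42453 kg m².

0.425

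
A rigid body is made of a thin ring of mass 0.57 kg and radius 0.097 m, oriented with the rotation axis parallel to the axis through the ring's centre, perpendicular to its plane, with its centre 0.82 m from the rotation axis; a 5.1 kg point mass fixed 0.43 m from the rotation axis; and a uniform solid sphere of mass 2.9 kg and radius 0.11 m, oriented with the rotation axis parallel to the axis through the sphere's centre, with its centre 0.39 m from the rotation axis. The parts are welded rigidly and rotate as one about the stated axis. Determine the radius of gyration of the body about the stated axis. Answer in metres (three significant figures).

0.457

Thin ring: I_cm = MR² = (0.57)(0.097)² = 0.0053631 kg m^2; centre at d = 0.82 m, so I = I_cm + Md² gives I = 0.0053631 + (0.57)(0.82)² = 0.38863 kg m^2.
Point mass: I_cm = 0; centre at d = 0.43 m, so I = I_cm + Md² gives I = 0 + (5.1)(0.43)² = 0.94299 kg m^2.
Solid sphere: I_cm = (2/5)MR² = (2/5)(2.9)(0.11)² = 0.014036 kg m^2; centre at d = 0.39 m, so I = I_cm + Md² gives I = 0.014036 + (2.9)(0.39)² = 0.45513 kg m^2.
Total I = 1.7867 kg m^2; total mass M = 8.57 kg.
k = √(I/M) = √(1.7867/8.57) = 0.45661 m.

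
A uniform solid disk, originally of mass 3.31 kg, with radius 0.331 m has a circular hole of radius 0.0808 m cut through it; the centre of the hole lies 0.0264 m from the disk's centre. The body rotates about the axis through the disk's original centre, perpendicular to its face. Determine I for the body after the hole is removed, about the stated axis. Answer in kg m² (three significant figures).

0.181

Unpierced body about its centre: I₀ = (1/2)MR² = (1/2)(3.31)(0.331)² = 0.18132 kg m².
The removed disk has mass m = M·(r/R)² = (3.31)(0.0808/0.331)² = 0.19724 kg (same uniform areal density).
Its moment of inertia about the rotation axis (parallel-axis theorem): I_hole = (1/2)mr² + md² = (1/2)(0.19724)(0.0808)² + (0.19724)(0.0264)² = 0.00078132 kg m².
Treating the hole as negative mass, I = I₀ − I_hole = 0.18132 − 0.00078132 = 0.18054 kg m².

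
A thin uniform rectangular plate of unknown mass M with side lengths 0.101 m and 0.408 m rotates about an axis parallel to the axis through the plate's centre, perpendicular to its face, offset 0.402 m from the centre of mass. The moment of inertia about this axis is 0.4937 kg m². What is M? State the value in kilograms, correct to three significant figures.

I = I_cm + Md² = (1/12)M(a²+b²) + Md² = M·[0.0833333·[(0.101)² + (0.408)²] + (0.402)²] = M·0.17633.
So M = 0.4937 / 0.17633 = 2.7999 kg.

2.80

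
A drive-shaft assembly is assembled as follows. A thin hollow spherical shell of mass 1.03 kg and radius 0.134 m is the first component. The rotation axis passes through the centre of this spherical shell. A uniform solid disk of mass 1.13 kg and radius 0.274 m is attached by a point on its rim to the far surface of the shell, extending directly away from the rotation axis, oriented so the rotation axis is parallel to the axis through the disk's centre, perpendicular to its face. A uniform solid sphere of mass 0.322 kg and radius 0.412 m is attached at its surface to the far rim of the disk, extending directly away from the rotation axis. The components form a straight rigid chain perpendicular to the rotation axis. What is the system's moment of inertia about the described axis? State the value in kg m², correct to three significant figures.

0.650

Spherical shell: I_cm = (2/3)MR² = (2/3)(1.03)(0.134)² = 0.01233 kg m²; axis through the centre, so I = 0.01233 kg m².
Solid disk: I_cm = (1/2)MR² = (1/2)(1.13)(0.274)² = 0.042418 kg m²; centre at d = 0.134 + 0.274 = 0.408 m, so I = I_cm + Md² gives I = 0.042418 + (1.13)(0.408)² = 0.23052 kg m².
Solid sphere: I_cm = (2/5)MR² = (2/5)(0.322)(0.412)² = 0.021863 kg m²; centre at d = 0.134 + 0.274 + 0.274 + 0.412 = 1.094 m, so I = I_cm + Md² gives I = 0.021863 + (0.322)(1.094)² = 0.40724 kg m².
Total I = 0.01233 + 0.23052 + 0.40724 = 0.6501 kg m².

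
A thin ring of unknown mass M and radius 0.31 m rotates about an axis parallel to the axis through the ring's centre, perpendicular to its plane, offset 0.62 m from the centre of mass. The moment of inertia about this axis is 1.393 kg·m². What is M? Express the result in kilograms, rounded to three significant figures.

2.90

I = I_cm + Md² = MR² + Md² = M·[1·(0.31)² + (0.62)²] = M·0.4805.
So M = 1.393 / 0.4805 = 2.8991 kg.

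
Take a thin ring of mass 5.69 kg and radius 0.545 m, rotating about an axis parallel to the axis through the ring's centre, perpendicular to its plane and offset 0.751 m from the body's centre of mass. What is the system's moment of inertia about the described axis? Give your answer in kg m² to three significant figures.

I_cm = MR² = (5.69)(0.545)² = 1.6901 kg m²; centre at d = 0.751 m, so the parallel axis theorem gives I = 1.6901 + (5.69)(0.751)² = 4.8992 kg m².

4.90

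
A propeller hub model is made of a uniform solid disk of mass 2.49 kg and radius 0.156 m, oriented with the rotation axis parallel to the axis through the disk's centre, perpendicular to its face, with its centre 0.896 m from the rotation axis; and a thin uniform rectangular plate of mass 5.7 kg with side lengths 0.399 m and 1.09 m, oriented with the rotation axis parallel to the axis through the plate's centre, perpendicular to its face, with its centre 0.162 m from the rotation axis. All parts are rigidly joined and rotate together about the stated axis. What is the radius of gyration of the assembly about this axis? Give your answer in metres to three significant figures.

Solid disk: I_cm = (1/2)MR² = (1/2)(2.49)(0.156)² = 0.030298 kg·m²; centre at d = 0.896 m, so the parallel axis theorem gives I = 0.030298 + (2.49)(0.896)² = 2.0293 kg·m².
Rectangular plate: I_cm = (1/12)M(a²+b²) = (1/12)(5.7)[(0.399)² + (1.09)²] = 0.63997 kg·m²; centre at d = 0.162 m, so the parallel axis theorem gives I = 0.63997 + (5.7)(0.162)² = 0.78956 kg·m².
Total I = 2.8189 kg·m²; total mass M = 8.19 kg.
k = √(I/M) = √(2.8189/8.19) = 0.58667 m.

0.587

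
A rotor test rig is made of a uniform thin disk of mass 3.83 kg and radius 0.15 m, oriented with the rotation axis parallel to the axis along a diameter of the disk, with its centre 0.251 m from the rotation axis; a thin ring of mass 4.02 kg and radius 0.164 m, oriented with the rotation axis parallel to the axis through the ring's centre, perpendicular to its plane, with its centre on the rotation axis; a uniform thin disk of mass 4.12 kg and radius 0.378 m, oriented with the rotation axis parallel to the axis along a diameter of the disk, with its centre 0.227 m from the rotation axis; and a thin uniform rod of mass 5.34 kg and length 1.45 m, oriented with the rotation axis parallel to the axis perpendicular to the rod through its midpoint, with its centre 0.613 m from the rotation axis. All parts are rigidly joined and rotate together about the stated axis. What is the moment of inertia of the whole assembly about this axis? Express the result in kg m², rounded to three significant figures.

3.67

Thin disk: I_cm = (1/4)MR² = (1/4)(3.83)(0.15)² = 0.021544 kg m²; centre at d = 0.251 m, so I = I_cm + Md² gives I = 0.021544 + (3.83)(0.251)² = 0.26284 kg m².
Thin ring: I_cm = MR² = (4.02)(0.164)² = 0.10812 kg m²; axis through the centre, so I = 0.10812 kg m².
Thin disk: I_cm = (1/4)MR² = (1/4)(4.12)(0.378)² = 0.14717 kg m²; centre at d = 0.227 m, so I = I_cm + Md² gives I = 0.14717 + (4.12)(0.227)² = 0.35947 kg m².
Thin rod: I_cm = (1/12)ML² = (1/12)(5.34)(1.45)² = 0.93561 kg m²; centre at d = 0.613 m, so I = I_cm + Md² gives I = 0.93561 + (5.34)(0.613)² = 2.9422 kg m².
Total I = 0.26284 + 0.10812 + 0.35947 + 2.9422 = 3.6726 kg m².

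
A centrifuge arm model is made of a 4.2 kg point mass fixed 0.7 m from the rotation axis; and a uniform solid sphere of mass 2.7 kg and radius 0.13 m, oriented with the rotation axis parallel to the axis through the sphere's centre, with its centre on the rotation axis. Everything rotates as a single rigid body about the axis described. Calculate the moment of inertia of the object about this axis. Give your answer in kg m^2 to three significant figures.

2.08

Point mass: I_cm = 0; centre at d = 0.7 m, so I = I_cm + Md² gives I = 0 + (4.2)(0.7)² = 2.058 kg m^2.
Solid sphere: I_cm = (2/5)MR² = (2/5)(2.7)(0.13)² = 0.018252 kg m^2; axis through the centre, so I = 0.018252 kg m^2.
Total I = 2.058 + 0.018252 = 2.0763 kg m^2.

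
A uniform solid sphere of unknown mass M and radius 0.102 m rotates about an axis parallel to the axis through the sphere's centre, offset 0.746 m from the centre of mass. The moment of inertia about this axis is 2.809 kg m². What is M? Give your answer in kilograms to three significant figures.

5.01

I = I_cm + Md² = (2/5)MR² + Md² = M·[0.4·(0.102)² + (0.746)²] = M·0.56068.
So M = 2.809 / 0.56068 = 5.01 kg.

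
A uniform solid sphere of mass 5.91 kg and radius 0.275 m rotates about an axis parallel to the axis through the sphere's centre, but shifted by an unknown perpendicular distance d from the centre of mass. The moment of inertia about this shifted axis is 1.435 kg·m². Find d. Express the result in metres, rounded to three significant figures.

About the centre-of-mass axis, I_cm = (2/5)MR² = (2/5)(5.91)(0.275)² = 0.17878 kg·m².
Parallel axis theorem: I = I_cm + Md², so Md² = 1.435 − 0.17878 = 1.2562 kg·m².
d = √(1.2562 / 5.91) = 0.46104 m.

0.461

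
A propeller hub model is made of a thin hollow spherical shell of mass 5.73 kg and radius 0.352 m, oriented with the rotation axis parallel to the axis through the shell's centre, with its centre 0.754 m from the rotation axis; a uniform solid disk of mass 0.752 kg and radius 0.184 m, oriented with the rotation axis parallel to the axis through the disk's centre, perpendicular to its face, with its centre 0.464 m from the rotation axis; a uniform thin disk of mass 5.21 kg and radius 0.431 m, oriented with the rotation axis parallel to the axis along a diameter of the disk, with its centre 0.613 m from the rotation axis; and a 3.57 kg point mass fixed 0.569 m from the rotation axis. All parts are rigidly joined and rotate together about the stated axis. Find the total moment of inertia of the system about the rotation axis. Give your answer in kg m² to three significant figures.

7.26

Spherical shell: I_cm = (2/3)MR² = (2/3)(5.73)(0.352)² = 0.47331 kg m²; centre at d = 0.754 m, so the parallel axis theorem gives I = 0.47331 + (5.73)(0.754)² = 3.7309 kg m².
Solid disk: I_cm = (1/2)MR² = (1/2)(0.752)(0.184)² = 0.01273 kg m²; centre at d = 0.464 m, so the parallel axis theorem gives I = 0.01273 + (0.752)(0.464)² = 0.17463 kg m².
Thin disk: I_cm = (1/4)MR² = (1/4)(5.21)(0.431)² = 0.24195 kg m²; centre at d = 0.613 m, so the parallel axis theorem gives I = 0.24195 + (5.21)(0.613)² = 2.1997 kg m².
Point mass: I_cm = 0; centre at d = 0.569 m, so the parallel axis theorem gives I = 0 + (3.57)(0.569)² = 1.1558 kg m².
Total I = 3.7309 + 0.17463 + 2.1997 + 1.1558 = 7.2611 kg m².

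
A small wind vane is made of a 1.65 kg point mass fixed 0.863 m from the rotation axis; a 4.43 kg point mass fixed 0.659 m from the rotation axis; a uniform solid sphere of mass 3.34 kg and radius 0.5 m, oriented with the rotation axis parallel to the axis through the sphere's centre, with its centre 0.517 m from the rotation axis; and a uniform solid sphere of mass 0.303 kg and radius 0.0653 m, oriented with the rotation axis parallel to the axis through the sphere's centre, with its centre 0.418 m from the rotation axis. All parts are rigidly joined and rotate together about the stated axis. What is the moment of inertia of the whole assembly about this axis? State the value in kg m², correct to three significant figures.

4.43

Point mass: I_cm = 0; centre at d = 0.863 m, so the parallel axis theorem gives I = 0 + (1.65)(0.863)² = 1.2289 kg m².
Point mass: I_cm = 0; centre at d = 0.659 m, so the parallel axis theorem gives I = 0 + (4.43)(0.659)² = 1.9239 kg m².
Solid sphere: I_cm = (2/5)MR² = (2/5)(3.34)(0.5)² = 0.334 kg m²; centre at d = 0.517 m, so the parallel axis theorem gives I = 0.334 + (3.34)(0.517)² = 1.2267 kg m².
Solid sphere: I_cm = (2/5)MR² = (2/5)(0.303)(0.0653)² = 0.00051681 kg m²; centre at d = 0.418 m, so the parallel axis theorem gives I = 0.00051681 + (0.303)(0.418)² = 0.053458 kg m².
Total I = 1.2289 + 1.9239 + 1.2267 + 0.053458 = 4.4329 kg m².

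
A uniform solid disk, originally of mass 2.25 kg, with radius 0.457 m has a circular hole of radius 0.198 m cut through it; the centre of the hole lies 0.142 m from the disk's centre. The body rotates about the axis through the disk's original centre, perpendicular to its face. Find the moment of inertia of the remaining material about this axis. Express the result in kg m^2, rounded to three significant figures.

Unpierced body about its centre: I₀ = (1/2)MR² = (1/2)(2.25)(0.457)² = 0.23496 kg m^2.
The removed disk has mass m = M·(r/R)² = (2.25)(0.198/0.457)² = 0.42236 kg (same uniform areal density).
Its moment of inertia about the rotation axis (parallel-axis theorem): I_hole = (1/2)mr² + md² = (1/2)(0.42236)(0.198)² + (0.42236)(0.142)² = 0.016795 kg m^2.
Treating the hole as negative mass, I = I₀ − I_hole = 0.23496 − 0.016795 = 0.21816 kg m^2.

0.218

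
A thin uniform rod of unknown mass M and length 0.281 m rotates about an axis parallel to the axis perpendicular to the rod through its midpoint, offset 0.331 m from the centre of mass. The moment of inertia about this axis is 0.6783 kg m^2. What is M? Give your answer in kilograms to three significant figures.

I = I_cm + Md² = (1/12)ML² + Md² = M·[0.0833333·(0.281)² + (0.331)²] = M·0.11614.
So M = 0.6783 / 0.11614 = 5.8403 kg.

5.84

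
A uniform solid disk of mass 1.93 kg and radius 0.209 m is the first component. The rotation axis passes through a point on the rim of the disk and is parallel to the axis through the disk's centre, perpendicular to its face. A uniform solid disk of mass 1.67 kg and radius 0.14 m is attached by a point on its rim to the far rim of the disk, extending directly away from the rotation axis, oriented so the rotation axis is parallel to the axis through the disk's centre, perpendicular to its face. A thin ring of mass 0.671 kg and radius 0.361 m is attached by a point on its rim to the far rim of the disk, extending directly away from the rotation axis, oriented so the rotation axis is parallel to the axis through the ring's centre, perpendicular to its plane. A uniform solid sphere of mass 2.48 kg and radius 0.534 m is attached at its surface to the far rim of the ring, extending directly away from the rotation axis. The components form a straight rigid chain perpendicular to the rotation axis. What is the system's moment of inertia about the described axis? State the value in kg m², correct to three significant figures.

11.3

Solid disk: I_cm = (1/2)MR² = (1/2)(1.93)(0.209)² = 0.042152 kg m²; centre at d = 0.209 m, so the parallel axis theorem gives I = 0.042152 + (1.93)(0.209)² = 0.12646 kg m².
Solid disk: I_cm = (1/2)MR² = (1/2)(1.67)(0.14)² = 0.016366 kg m²; centre at d = 0.209 + 0.209 + 0.14 = 0.558 m, so the parallel axis theorem gives I = 0.016366 + (1.67)(0.558)² = 0.53634 kg m².
Thin ring: I_cm = MR² = (0.671)(0.361)² = 0.087445 kg m²; centre at d = 0.209 + 0.209 + 0.14 + 0.14 + 0.361 = 1.059 m, so the parallel axis theorem gives I = 0.087445 + (0.671)(1.059)² = 0.83996 kg m².
Solid sphere: I_cm = (2/5)MR² = (2/5)(2.48)(0.534)² = 0.28287 kg m²; centre at d = 0.209 + 0.209 + 0.14 + 0.14 + 0.361 + 0.361 + 0.534 = 1.954 m, so the parallel axis theorem gives I = 0.28287 + (2.48)(1.954)² = 9.7518 kg m².
Total I = 0.12646 + 0.53634 + 0.83996 + 9.7518 = 11.255 kg m².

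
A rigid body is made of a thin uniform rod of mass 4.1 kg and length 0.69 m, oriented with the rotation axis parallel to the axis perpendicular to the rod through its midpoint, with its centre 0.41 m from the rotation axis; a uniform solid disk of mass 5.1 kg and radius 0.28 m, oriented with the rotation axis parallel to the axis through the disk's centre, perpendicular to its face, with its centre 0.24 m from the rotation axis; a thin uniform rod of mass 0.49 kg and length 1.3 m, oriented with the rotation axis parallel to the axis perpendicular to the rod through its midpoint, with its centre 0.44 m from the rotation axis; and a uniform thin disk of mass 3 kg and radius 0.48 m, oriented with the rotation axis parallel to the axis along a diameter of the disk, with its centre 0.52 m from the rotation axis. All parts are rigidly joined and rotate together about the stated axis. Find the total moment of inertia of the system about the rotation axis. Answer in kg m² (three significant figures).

Thin rod: I_cm = (1/12)ML² = (1/12)(4.1)(0.69)² = 0.16267 kg m²; centre at d = 0.41 m, so I = I_cm + Md² gives I = 0.16267 + (4.1)(0.41)² = 0.85188 kg m².
Solid disk: I_cm = (1/2)MR² = (1/2)(5.1)(0.28)² = 0.19992 kg m²; centre at d = 0.24 m, so I = I_cm + Md² gives I = 0.19992 + (5.1)(0.24)² = 0.49368 kg m².
Thin rod: I_cm = (1/12)ML² = (1/12)(0.49)(1.3)² = 0.069008 kg m²; centre at d = 0.44 m, so I = I_cm + Md² gives I = 0.069008 + (0.49)(0.44)² = 0.16387 kg m².
Thin disk: I_cm = (1/4)MR² = (1/4)(3)(0.48)² = 0.1728 kg m²; centre at d = 0.52 m, so I = I_cm + Md² gives I = 0.1728 + (3)(0.52)² = 0.984 kg m².
Total I = 0.85188 + 0.49368 + 0.16387 + 0.984 = 2.4934 kg m².

2.49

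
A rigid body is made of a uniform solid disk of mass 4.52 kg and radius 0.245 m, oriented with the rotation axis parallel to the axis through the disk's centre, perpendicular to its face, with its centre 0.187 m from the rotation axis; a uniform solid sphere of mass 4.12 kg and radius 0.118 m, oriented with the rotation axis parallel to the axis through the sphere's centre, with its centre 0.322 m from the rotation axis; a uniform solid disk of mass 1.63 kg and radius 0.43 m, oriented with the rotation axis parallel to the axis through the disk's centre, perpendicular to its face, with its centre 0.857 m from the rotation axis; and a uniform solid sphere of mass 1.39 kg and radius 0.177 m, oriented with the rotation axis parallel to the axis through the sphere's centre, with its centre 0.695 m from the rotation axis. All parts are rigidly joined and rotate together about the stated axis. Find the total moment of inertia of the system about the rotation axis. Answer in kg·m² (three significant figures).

Solid disk: I_cm = (1/2)MR² = (1/2)(4.52)(0.245)² = 0.13566 kg·m²; centre at d = 0.187 m, so I = I_cm + Md² gives I = 0.13566 + (4.52)(0.187)² = 0.29372 kg·m².
Solid sphere: I_cm = (2/5)MR² = (2/5)(4.12)(0.118)² = 0.022947 kg·m²; centre at d = 0.322 m, so I = I_cm + Md² gives I = 0.022947 + (4.12)(0.322)² = 0.45012 kg·m².
Solid disk: I_cm = (1/2)MR² = (1/2)(1.63)(0.43)² = 0.15069 kg·m²; centre at d = 0.857 m, so I = I_cm + Md² gives I = 0.15069 + (1.63)(0.857)² = 1.3478 kg·m².
Solid sphere: I_cm = (2/5)MR² = (2/5)(1.39)(0.177)² = 0.017419 kg·m²; centre at d = 0.695 m, so I = I_cm + Md² gives I = 0.017419 + (1.39)(0.695)² = 0.68882 kg·m².
Total I = 0.29372 + 0.45012 + 1.3478 + 0.68882 = 2.7805 kg·m².

2.78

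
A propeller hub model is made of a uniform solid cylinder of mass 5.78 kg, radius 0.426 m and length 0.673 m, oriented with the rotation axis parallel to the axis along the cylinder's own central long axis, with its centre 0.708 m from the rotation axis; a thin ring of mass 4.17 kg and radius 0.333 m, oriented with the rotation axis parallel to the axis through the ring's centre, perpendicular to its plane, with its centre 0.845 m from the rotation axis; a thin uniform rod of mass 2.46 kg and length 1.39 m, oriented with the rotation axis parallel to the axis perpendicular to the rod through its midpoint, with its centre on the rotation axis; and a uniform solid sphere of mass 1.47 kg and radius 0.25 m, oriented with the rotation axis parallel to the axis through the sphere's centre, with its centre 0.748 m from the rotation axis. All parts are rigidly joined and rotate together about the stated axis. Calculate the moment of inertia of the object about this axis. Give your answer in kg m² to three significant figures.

8.12

Solid cylinder: I_cm = (1/2)MR² = (1/2)(5.78)(0.426)² = 0.52447 kg m²; centre at d = 0.708 m, so I = I_cm + Md² gives I = 0.52447 + (5.78)(0.708)² = 3.4218 kg m².
Thin ring: I_cm = MR² = (4.17)(0.333)² = 0.46241 kg m²; centre at d = 0.845 m, so I = I_cm + Md² gives I = 0.46241 + (4.17)(0.845)² = 3.4399 kg m².
Thin rod: I_cm = (1/12)ML² = (1/12)(2.46)(1.39)² = 0.39608 kg m²; axis through the centre, so I = 0.39608 kg m².
Solid sphere: I_cm = (2/5)MR² = (2/5)(1.47)(0.25)² = 0.03675 kg m²; centre at d = 0.748 m, so I = I_cm + Md² gives I = 0.03675 + (1.47)(0.748)² = 0.85922 kg m².
Total I = 3.4218 + 3.4399 + 0.39608 + 0.85922 = 8.117 kg m².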